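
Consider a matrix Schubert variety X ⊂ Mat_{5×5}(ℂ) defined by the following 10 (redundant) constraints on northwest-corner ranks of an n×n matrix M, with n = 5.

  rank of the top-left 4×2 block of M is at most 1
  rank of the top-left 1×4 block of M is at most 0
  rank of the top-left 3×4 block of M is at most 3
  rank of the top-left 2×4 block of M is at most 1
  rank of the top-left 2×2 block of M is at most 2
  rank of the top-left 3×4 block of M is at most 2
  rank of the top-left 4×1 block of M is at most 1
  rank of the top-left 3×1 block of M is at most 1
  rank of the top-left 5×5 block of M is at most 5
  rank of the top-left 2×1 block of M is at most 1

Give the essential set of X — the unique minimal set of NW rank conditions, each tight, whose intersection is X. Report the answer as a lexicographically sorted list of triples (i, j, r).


Recovering R(i,j) via the rank-extension bound from the 10 conditions:

  0 0 0 0 1
  1 1 1 1 2
  1 1 2 2 3
  1 1 2 3 4
  1 2 3 4 5

second differences of R give the permutation w = (5, 1, 3, 4, 2).

D(w) has 6 cells with 2 SE-corners; essential set:

[(1, 4, 0), (4, 2, 1)]


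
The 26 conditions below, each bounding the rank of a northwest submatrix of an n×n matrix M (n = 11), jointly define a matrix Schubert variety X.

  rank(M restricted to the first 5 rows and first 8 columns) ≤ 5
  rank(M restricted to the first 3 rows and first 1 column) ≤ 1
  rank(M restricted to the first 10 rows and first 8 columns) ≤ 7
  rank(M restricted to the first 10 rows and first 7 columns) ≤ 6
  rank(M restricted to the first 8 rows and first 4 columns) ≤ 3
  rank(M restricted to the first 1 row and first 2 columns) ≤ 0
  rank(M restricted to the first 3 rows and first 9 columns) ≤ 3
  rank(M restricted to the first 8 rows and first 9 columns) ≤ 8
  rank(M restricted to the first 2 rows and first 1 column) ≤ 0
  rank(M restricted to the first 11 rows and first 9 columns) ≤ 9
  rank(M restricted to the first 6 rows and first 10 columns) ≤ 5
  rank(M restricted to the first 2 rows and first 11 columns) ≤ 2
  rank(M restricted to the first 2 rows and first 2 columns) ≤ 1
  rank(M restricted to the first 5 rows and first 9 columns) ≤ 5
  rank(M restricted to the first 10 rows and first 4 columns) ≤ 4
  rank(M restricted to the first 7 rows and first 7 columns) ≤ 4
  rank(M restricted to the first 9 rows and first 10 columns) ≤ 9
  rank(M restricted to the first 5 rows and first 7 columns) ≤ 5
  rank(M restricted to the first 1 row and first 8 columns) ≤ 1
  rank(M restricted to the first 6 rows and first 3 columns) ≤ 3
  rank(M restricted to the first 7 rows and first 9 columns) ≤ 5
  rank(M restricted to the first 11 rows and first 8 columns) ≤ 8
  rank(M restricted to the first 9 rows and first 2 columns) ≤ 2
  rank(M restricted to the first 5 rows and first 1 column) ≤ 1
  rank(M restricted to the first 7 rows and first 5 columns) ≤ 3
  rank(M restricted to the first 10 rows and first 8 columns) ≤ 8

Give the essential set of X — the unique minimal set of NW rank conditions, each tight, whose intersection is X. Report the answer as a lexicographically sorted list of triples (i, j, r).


Rank table r_w(11×11) implied by the 26 constraints:

  R[1]: 0 | 0 | 1 | 1 | 1 | 1 | 1 | 1 | 1 | 1 | 1
  R[2]: 0 | 1 | 2 | 2 | 2 | 2 | 2 | 2 | 2 | 2 | 2
  R[3]: 1 | 2 | 3 | 3 | 3 | 3 | 3 | 3 | 3 | 3 | 3
  R[4]: 1 | 2 | 3 | 3 | 3 | 4 | 4 | 4 | 4 | 4 | 4
  R[5]: 1 | 2 | 3 | 3 | 3 | 4 | 4 | 5 | 5 | 5 | 5
  R[6]: 1 | 2 | 3 | 3 | 3 | 4 | 4 | 5 | 5 | 5 | 6
  R[7]: 1 | 2 | 3 | 3 | 3 | 4 | 4 | 5 | 5 | 6 | 7
  R[8]: 1 | 2 | 3 | 3 | 4 | 5 | 5 | 6 | 6 | 7 | 8
  R[9]: 1 | 2 | 3 | 4 | 5 | 6 | 6 | 7 | 7 | 8 | 9
  R[10]: 1 | 2 | 3 | 4 | 5 | 6 | 6 | 7 | 8 | 9 | 10
  R[11]: 1 | 2 | 3 | 4 | 5 | 6 | 7 | 8 | 9 | 10 | 11

giving w = (3, 2, 1, 6, 8, 11, 10, 5, 4, 9, 7) via Δ²R.

Rothe diagram D(w) (19 cells), 8 SE-corners (essential conditions):

[(1, 2, 0), (2, 1, 0), (6, 10, 5), (7, 5, 3), (7, 7, 4), (7, 9, 5), (8, 4, 3), (10, 7, 6)]


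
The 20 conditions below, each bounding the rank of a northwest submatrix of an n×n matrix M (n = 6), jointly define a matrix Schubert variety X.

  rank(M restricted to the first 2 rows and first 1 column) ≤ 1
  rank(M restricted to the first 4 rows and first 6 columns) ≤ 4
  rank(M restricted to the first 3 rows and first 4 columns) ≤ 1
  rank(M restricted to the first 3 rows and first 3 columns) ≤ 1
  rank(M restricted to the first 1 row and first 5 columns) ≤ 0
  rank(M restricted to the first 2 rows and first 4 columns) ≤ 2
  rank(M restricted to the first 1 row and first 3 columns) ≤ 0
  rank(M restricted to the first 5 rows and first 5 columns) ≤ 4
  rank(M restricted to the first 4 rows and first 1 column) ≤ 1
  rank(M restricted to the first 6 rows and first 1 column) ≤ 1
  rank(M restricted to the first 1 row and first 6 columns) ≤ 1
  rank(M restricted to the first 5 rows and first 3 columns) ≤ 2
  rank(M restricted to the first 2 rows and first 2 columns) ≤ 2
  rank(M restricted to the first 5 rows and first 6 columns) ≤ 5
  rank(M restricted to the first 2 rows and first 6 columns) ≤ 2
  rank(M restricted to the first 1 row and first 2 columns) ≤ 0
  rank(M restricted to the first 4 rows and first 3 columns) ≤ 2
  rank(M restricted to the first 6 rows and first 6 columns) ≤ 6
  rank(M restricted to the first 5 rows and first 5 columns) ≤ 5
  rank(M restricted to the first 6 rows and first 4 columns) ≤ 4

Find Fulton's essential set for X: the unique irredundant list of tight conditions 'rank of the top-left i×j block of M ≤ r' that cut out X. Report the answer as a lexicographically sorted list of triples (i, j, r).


Reconstructing r_w from the 20 given conditions:

  row 1: 0 0 0 0 0 1
  row 2: 1 1 1 1 1 2
  row 3: 1 1 1 1 2 3
  row 4: 1 2 2 2 3 4
  row 5: 1 2 2 3 4 5
  row 6: 1 2 3 4 5 6

giving w = (6, 1, 5, 2, 4, 3) via Δ²R.

3 SE-corners of the 9-cell Rothe diagram give Ess(w):

[(1, 5, 0), (3, 4, 1), (5, 3, 2)]


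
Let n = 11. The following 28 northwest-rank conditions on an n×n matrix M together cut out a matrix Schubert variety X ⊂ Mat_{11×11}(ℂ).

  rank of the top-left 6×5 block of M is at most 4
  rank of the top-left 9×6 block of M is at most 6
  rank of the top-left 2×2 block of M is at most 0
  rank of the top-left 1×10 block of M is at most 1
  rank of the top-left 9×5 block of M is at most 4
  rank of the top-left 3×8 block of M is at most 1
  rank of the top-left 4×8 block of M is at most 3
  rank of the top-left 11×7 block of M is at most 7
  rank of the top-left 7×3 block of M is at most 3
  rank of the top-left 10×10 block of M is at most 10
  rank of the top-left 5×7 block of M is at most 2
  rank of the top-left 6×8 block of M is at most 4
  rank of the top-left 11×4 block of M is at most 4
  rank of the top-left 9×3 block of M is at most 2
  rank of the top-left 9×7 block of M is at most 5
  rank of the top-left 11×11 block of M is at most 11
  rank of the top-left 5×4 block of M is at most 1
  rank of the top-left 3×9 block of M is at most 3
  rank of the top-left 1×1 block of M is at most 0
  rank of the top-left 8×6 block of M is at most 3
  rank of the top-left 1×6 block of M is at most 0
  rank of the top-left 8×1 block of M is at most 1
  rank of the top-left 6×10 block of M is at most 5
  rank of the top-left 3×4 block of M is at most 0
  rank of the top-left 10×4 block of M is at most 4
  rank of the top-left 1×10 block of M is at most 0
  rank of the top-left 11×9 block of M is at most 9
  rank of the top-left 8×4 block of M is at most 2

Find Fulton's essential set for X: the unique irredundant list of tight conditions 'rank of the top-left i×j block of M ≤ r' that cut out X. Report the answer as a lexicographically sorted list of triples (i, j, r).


Computing R[i][j] = min implied NW-rank bound (n=11, 28 conditions):

  row 1: 0 | 0 | 0 | 0 | 0 | 0 | 0 | 0 | 0 | 0 | 1
  row 2: 0 | 0 | 0 | 0 | 1 | 1 | 1 | 1 | 1 | 1 | 2
  row 3: 0 | 0 | 0 | 0 | 1 | 1 | 1 | 1 | 2 | 2 | 3
  row 4: 1 | 1 | 1 | 1 | 2 | 2 | 2 | 2 | 3 | 3 | 4
  row 5: 1 | 1 | 1 | 1 | 2 | 2 | 2 | 3 | 4 | 4 | 5
  row 6: 1 | 2 | 2 | 2 | 3 | 3 | 3 | 4 | 5 | 5 | 6
  row 7: 1 | 2 | 2 | 2 | 3 | 3 | 4 | 5 | 6 | 6 | 7
  row 8: 1 | 2 | 2 | 2 | 3 | 3 | 4 | 5 | 6 | 7 | 8
  row 9: 1 | 2 | 2 | 3 | 4 | 4 | 5 | 6 | 7 | 8 | 9
  row 10: 1 | 2 | 3 | 4 | 5 | 5 | 6 | 7 | 8 | 9 | 10
  row 11: 1 | 2 | 3 | 4 | 5 | 6 | 7 | 8 | 9 | 10 | 11

hence w(1..11) = (11, 5, 9, 1, 8, 2, 7, 10, 4, 3, 6).

Rothe diagram D(w) (33 cells), 8 SE-corners (essential conditions):

[(1, 10, 0), (3, 4, 0), (3, 8, 1), (5, 4, 1), (5, 7, 2), (8, 4, 2), (8, 6, 3), (9, 3, 2)]


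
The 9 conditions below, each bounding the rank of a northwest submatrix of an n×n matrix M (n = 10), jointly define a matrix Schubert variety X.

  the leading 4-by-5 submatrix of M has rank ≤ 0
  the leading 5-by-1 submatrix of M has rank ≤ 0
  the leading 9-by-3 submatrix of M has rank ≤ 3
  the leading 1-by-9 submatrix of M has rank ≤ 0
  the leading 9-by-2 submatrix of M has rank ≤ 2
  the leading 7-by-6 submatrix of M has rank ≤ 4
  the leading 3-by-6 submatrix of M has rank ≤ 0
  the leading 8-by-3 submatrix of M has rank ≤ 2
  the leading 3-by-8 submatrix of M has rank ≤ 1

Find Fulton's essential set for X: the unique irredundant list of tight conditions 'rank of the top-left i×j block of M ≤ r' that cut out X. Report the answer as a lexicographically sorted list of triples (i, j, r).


Reconstructing r_w from the 9 given conditions:

  row 1: 0 0 0 0 0 0 0 0 0 1
  row 2: 0 0 0 0 0 0 1 1 1 2
  row 3: 0 0 0 0 0 0 1 1 2 3
  row 4: 0 0 0 0 0 1 2 2 3 4
  row 5: 0 1 1 1 1 2 3 3 4 5
  row 6: 1 2 2 2 2 3 4 4 5 6
  row 7: 1 2 2 3 3 4 5 5 6 7
  row 8: 1 2 2 3 4 5 6 6 7 8
  row 9: 1 2 3 4 5 6 7 7 8 9
  row 10: 1 2 3 4 5 6 7 8 9 10

so w = (10, 7, 9, 6, 2, 1, 4, 5, 3, 8).

Rothe diagram D(w) (30 cells), 6 SE-corners (essential conditions):

[(1, 9, 0), (3, 6, 0), (3, 8, 1), (4, 5, 0), (5, 1, 0), (8, 3, 2)]


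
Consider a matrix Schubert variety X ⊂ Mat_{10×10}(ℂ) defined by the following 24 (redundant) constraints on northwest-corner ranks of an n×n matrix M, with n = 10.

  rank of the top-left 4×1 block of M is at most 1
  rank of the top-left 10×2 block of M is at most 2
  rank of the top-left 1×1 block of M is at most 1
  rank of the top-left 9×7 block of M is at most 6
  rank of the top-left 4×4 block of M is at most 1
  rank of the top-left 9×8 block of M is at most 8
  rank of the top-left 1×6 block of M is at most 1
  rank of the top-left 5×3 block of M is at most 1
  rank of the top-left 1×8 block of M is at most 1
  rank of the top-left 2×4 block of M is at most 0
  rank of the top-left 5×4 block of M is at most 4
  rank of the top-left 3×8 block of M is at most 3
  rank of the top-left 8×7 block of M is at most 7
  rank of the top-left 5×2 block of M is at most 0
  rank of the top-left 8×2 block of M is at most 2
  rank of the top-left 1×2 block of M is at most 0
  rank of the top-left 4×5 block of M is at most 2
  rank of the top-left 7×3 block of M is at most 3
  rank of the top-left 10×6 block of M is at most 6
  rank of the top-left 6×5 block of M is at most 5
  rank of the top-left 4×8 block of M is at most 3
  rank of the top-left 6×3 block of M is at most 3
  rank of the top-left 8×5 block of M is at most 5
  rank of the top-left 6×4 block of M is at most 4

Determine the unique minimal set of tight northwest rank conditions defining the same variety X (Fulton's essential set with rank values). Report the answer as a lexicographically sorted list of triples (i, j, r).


Rank table r_w(10×10) implied by the 24 constraints:

  R[1]: 0 | 0 | 0 | 0 | 1 | 1 | 1 | 1 | 1 | 1
  R[2]: 0 | 0 | 0 | 0 | 1 | 2 | 2 | 2 | 2 | 2
  R[3]: 0 | 0 | 1 | 1 | 2 | 3 | 3 | 3 | 3 | 3
  R[4]: 0 | 0 | 1 | 1 | 2 | 3 | 3 | 3 | 4 | 4
  R[5]: 0 | 0 | 1 | 2 | 3 | 4 | 4 | 4 | 5 | 5
  R[6]: 1 | 1 | 2 | 3 | 4 | 5 | 5 | 5 | 6 | 6
  R[7]: 1 | 2 | 3 | 4 | 5 | 6 | 6 | 6 | 7 | 7
  R[8]: 1 | 2 | 3 | 4 | 5 | 6 | 6 | 7 | 8 | 8
  R[9]: 1 | 2 | 3 | 4 | 5 | 6 | 6 | 7 | 8 | 9
  R[10]: 1 | 2 | 3 | 4 | 5 | 6 | 7 | 8 | 9 | 10

giving w = (5, 6, 3, 9, 4, 1, 2, 8, 10, 7) via Δ²R.

5 SE-corners of the 19-cell Rothe diagram give Ess(w):

[(2, 4, 0), (4, 4, 1), (4, 8, 3), (5, 2, 0), (9, 7, 6)]


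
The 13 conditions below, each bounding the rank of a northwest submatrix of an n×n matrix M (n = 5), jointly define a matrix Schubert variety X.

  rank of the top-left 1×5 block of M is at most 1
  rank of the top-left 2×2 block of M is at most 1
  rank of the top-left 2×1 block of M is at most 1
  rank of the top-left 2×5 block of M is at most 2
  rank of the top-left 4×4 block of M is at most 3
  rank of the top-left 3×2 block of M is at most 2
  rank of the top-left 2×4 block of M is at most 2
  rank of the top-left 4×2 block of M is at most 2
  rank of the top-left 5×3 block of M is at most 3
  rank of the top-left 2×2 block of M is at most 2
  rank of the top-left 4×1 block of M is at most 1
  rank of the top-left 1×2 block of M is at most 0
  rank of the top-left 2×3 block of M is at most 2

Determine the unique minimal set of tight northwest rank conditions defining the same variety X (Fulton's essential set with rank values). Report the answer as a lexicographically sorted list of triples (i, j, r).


Rank table r_w(5×5) implied by the 13 constraints:

  i=1: 0, 0, 1, 1, 1
  i=2: 1, 1, 2, 2, 2
  i=3: 1, 2, 3, 3, 3
  i=4: 1, 2, 3, 3, 4
  i=5: 1, 2, 3, 4, 5

the unique w with this rank table is (3, 1, 2, 5, 4).

2 SE-corners of the 3-cell Rothe diagram give Ess(w):

[(1, 2, 0), (4, 4, 3)]


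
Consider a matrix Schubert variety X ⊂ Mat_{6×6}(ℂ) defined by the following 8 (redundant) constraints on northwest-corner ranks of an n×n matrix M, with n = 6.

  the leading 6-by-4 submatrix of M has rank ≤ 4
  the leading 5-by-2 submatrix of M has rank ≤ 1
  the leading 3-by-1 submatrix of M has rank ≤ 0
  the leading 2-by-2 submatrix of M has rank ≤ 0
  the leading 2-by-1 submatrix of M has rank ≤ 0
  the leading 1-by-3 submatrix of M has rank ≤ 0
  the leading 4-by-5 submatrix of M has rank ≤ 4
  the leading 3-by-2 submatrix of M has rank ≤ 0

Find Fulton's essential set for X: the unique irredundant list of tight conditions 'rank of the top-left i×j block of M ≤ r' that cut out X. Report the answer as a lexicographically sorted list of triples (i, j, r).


Reconstructing r_w from the 8 given conditions:

  0 | 0 | 0 | 1 | 1 | 1
  0 | 0 | 1 | 2 | 2 | 2
  0 | 0 | 1 | 2 | 3 | 3
  1 | 1 | 2 | 3 | 4 | 4
  1 | 1 | 2 | 3 | 4 | 5
  1 | 2 | 3 | 4 | 5 | 6

hence w(1..6) = (4, 3, 5, 1, 6, 2).

ℓ(w)=8; the 3 essential cells (i,j,r):

[(1, 3, 0), (3, 2, 0), (5, 2, 1)]


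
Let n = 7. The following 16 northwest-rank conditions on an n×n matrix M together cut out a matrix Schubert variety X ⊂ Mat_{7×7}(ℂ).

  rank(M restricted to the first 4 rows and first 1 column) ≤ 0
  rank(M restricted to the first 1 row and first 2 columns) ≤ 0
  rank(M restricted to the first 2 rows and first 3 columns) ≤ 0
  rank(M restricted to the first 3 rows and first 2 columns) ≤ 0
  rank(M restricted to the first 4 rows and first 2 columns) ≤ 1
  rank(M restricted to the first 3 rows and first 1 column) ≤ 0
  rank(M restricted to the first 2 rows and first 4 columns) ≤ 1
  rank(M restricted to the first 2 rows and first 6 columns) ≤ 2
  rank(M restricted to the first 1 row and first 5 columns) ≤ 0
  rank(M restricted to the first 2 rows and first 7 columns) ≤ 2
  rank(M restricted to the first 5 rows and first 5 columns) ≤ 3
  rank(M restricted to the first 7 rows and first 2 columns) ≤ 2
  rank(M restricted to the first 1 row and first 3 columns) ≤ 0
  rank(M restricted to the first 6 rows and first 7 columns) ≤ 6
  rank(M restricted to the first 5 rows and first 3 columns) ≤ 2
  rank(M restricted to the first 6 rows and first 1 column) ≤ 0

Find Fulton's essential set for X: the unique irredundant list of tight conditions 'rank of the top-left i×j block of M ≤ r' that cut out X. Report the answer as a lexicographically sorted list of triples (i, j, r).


Propagating the 16 rank bounds to every northwest block:

  row 1: 0 | 0 | 0 | 0 | 0 | 1 | 1
  row 2: 0 | 0 | 0 | 1 | 1 | 2 | 2
  row 3: 0 | 0 | 1 | 2 | 2 | 3 | 3
  row 4: 0 | 1 | 2 | 3 | 3 | 4 | 4
  row 5: 0 | 1 | 2 | 3 | 3 | 4 | 5
  row 6: 0 | 1 | 2 | 3 | 4 | 5 | 6
  row 7: 1 | 2 | 3 | 4 | 5 | 6 | 7

hence w(1..7) = (6, 4, 3, 2, 7, 5, 1).

ℓ(w)=14; the 5 essential cells (i,j,r):

[(1, 5, 0), (2, 3, 0), (3, 2, 0), (5, 5, 3), (6, 1, 0)]


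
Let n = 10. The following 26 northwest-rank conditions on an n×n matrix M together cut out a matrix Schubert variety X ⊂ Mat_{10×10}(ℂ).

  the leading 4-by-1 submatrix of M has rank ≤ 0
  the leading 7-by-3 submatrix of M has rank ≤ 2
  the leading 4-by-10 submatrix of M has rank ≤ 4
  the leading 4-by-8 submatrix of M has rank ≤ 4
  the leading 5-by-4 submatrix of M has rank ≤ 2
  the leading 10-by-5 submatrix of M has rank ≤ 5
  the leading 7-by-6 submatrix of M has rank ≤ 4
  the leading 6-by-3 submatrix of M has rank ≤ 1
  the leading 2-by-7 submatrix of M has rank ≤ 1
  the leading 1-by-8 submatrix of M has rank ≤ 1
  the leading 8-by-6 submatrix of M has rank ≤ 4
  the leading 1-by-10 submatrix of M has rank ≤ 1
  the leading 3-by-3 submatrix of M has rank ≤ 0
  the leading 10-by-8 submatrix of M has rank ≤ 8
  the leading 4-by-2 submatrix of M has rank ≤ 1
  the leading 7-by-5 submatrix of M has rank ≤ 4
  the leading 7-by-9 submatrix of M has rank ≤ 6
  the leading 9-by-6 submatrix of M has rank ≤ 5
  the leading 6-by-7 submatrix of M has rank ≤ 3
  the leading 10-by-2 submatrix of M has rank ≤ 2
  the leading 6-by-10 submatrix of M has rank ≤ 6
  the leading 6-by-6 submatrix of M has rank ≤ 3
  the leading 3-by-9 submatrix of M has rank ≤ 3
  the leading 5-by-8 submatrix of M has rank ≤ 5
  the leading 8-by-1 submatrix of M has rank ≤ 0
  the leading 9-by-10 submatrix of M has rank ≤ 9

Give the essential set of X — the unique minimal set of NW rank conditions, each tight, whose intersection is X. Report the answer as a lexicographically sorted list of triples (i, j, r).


The tightest implied rank at each (i,j), from the 26 conditions:

  row 1: 0 0 0 1 1 1 1 1 1 1
  row 2: 0 0 0 1 1 1 1 2 2 2
  row 3: 0 0 0 1 2 2 2 3 3 3
  row 4: 0 1 1 2 3 3 3 4 4 4
  row 5: 0 1 1 2 3 3 3 4 5 5
  row 6: 0 1 1 2 3 3 3 4 5 6
  row 7: 0 1 2 3 4 4 4 5 6 7
  row 8: 0 1 2 3 4 4 5 6 7 8
  row 9: 1 2 3 4 5 5 6 7 8 9
  row 10: 1 2 3 4 5 6 7 8 9 10

giving w = (4, 8, 5, 2, 9, 10, 3, 7, 1, 6) via Δ²R.

D(w) has 24 cells with 6 SE-corners; essential set:

[(2, 7, 1), (3, 3, 0), (6, 3, 1), (6, 7, 3), (8, 1, 0), (8, 6, 4)]


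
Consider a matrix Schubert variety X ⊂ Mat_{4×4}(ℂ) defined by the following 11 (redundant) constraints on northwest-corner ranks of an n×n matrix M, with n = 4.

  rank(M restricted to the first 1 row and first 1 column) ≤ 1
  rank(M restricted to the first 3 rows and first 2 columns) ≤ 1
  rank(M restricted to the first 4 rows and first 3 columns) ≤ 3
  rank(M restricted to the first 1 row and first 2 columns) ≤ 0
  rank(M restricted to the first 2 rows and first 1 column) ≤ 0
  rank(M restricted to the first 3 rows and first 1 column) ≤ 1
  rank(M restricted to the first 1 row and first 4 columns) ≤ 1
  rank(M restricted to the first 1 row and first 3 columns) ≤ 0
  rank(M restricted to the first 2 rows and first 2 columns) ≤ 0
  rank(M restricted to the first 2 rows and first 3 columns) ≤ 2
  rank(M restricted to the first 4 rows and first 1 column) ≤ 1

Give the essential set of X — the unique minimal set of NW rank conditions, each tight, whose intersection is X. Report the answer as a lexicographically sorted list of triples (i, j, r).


Rank table r_w(4×4) implied by the 11 constraints:

  row 1: 0 0 0 1
  row 2: 0 0 1 2
  row 3: 1 1 2 3
  row 4: 1 2 3 4

second differences of R give the permutation w = (4, 3, 1, 2).

ℓ(w)=5; the 2 essential cells (i,j,r):

[(1, 3, 0), (2, 2, 0)]


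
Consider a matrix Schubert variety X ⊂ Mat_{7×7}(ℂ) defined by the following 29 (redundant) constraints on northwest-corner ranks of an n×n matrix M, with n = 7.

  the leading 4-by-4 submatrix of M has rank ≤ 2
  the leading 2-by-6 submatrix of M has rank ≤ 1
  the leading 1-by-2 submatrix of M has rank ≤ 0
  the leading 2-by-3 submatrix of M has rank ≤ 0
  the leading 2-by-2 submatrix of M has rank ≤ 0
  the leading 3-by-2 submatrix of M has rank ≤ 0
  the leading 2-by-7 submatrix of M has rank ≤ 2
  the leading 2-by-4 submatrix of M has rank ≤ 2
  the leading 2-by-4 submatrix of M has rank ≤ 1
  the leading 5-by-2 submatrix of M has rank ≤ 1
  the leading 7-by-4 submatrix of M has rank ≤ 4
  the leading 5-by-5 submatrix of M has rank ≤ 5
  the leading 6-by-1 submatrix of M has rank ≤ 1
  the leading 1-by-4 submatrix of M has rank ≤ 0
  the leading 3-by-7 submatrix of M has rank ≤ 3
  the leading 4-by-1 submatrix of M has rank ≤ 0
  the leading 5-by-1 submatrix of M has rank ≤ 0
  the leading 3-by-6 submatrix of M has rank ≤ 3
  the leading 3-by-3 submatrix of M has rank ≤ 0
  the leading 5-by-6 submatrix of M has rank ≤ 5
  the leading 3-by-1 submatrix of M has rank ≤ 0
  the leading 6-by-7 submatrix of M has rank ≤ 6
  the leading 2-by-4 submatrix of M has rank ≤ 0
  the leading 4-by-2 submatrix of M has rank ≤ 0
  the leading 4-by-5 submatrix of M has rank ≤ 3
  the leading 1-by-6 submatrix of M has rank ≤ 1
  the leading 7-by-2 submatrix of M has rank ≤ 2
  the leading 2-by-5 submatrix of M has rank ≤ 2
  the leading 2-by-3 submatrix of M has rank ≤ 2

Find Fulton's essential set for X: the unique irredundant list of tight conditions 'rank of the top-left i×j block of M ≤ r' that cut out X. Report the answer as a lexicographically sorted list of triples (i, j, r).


Computing R[i][j] = min implied NW-rank bound (n=7, 29 conditions):

  0 0 0 0 1 1 1
  0 0 0 0 1 1 2
  0 0 0 1 2 2 3
  0 0 1 2 3 3 4
  0 1 2 3 4 4 5
  1 2 3 4 5 5 6
  1 2 3 4 5 6 7

hence w(1..7) = (5, 7, 4, 3, 2, 1, 6).

|D(w)|=15, |Ess(w)|=5:

[(2, 4, 0), (2, 6, 1), (3, 3, 0), (4, 2, 0), (5, 1, 0)]


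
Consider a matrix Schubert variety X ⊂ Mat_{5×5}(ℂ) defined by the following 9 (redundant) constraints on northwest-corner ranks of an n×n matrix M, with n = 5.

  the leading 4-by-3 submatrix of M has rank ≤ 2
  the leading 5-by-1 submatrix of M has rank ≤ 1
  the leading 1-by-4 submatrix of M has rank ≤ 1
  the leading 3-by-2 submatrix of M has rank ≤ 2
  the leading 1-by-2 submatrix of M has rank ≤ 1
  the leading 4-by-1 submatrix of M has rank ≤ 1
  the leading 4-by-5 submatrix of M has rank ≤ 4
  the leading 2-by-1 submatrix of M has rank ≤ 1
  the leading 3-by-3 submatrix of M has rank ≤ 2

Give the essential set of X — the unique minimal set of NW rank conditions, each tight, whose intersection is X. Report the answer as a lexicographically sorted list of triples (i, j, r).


Propagating the 9 rank bounds to every northwest block:

  i=1: 1, 1, 1, 1, 1
  i=2: 1, 2, 2, 2, 2
  i=3: 1, 2, 2, 3, 3
  i=4: 1, 2, 2, 3, 4
  i=5: 1, 2, 3, 4, 5

second differences of R give the permutation w = (1, 2, 4, 5, 3).

Fulton essential set (1 of the 2 Rothe cells):

[(4, 3, 2)]


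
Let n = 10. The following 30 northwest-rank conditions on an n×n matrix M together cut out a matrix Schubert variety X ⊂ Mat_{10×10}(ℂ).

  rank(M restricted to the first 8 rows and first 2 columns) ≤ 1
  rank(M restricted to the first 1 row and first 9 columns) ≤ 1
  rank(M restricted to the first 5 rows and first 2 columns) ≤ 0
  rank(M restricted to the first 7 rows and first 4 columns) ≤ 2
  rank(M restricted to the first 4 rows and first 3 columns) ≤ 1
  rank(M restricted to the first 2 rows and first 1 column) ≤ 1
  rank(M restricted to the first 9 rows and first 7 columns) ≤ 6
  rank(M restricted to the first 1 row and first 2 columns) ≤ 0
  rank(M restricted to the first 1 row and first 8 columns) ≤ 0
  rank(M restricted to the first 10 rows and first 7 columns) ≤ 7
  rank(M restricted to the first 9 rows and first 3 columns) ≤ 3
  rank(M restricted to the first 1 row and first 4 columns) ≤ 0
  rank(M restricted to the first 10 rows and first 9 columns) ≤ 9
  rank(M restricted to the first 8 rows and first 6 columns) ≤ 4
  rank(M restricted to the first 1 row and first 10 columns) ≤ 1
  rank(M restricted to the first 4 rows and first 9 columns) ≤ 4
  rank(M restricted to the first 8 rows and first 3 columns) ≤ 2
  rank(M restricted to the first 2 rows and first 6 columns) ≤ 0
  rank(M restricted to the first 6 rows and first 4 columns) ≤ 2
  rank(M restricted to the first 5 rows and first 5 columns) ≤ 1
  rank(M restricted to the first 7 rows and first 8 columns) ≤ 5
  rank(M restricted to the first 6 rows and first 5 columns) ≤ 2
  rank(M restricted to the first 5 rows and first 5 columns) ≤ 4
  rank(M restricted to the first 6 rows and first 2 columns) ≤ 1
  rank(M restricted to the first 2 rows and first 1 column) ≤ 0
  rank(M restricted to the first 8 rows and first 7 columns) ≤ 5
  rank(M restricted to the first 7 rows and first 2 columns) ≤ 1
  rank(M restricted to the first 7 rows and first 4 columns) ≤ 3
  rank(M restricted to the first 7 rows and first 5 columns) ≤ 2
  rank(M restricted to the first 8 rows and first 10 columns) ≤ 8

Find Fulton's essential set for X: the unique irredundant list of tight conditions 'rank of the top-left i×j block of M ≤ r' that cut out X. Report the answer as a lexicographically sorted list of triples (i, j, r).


Propagating the 30 rank bounds to every northwest block:

  0, 0, 0, 0, 0, 0, 0, 0, 1, 1
  0, 0, 0, 0, 0, 0, 1, 1, 2, 2
  0, 0, 1, 1, 1, 1, 2, 2, 3, 3
  0, 0, 1, 1, 1, 2, 3, 3, 4, 4
  0, 0, 1, 1, 1, 2, 3, 4, 5, 5
  1, 1, 2, 2, 2, 3, 4, 5, 6, 6
  1, 1, 2, 2, 2, 3, 4, 5, 6, 7
  1, 1, 2, 3, 3, 4, 5, 6, 7, 8
  1, 2, 3, 4, 4, 5, 6, 7, 8, 9
  1, 2, 3, 4, 5, 6, 7, 8, 9, 10

giving w = (9, 7, 3, 6, 8, 1, 10, 4, 2, 5) via Δ²R.

ℓ(w)=28; the 6 essential cells (i,j,r):

[(1, 8, 0), (2, 6, 0), (5, 2, 0), (5, 5, 1), (7, 5, 2), (8, 2, 1)]


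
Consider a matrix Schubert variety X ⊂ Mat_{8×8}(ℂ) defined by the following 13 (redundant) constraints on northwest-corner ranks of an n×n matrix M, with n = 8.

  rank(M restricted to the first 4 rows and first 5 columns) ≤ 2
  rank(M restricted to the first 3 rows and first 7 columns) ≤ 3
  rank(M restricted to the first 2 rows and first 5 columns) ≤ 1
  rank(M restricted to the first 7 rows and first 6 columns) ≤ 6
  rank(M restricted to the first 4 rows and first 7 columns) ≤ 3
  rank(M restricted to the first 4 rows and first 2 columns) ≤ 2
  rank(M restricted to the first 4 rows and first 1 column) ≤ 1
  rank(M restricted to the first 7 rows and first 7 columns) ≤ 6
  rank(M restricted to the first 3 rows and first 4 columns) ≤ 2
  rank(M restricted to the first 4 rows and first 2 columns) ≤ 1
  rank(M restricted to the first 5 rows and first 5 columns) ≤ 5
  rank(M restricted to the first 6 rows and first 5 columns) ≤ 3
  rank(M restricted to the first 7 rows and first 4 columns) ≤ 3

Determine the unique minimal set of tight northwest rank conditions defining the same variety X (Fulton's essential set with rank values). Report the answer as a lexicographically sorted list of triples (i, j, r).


Recovering R(i,j) via the rank-extension bound from the 13 conditions:

  i=1: 1, 1, 1, 1, 1, 1, 1, 1
  i=2: 1, 1, 1, 1, 1, 2, 2, 2
  i=3: 1, 1, 2, 2, 2, 3, 3, 3
  i=4: 1, 1, 2, 2, 2, 3, 3, 4
  i=5: 1, 2, 3, 3, 3, 4, 4, 5
  i=6: 1, 2, 3, 3, 3, 4, 5, 6
  i=7: 1, 2, 3, 3, 4, 5, 6, 7
  i=8: 1, 2, 3, 4, 5, 6, 7, 8

hence w(1..8) = (1, 6, 3, 8, 2, 7, 5, 4).

Fulton essential set (6 of the 12 Rothe cells):

[(2, 5, 1), (4, 2, 1), (4, 5, 2), (4, 7, 3), (6, 5, 3), (7, 4, 3)]


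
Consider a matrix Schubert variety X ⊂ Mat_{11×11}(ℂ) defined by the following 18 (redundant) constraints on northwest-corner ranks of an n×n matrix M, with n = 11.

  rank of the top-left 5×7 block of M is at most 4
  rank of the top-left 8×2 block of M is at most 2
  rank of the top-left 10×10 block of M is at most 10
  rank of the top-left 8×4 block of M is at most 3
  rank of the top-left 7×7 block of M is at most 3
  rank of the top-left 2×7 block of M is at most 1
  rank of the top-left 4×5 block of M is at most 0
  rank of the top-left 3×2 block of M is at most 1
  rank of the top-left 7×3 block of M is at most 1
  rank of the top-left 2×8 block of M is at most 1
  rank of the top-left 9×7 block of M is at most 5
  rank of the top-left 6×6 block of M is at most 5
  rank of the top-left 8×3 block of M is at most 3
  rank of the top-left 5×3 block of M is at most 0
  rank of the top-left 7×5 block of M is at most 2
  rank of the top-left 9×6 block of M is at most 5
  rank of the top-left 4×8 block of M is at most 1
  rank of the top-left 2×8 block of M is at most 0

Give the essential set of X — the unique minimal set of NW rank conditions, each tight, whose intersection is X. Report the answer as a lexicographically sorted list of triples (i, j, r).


Computing R[i][j] = min implied NW-rank bound (n=11, 18 conditions):

  R[1]: 0, 0, 0, 0, 0, 0, 0, 0, 1, 1, 1
  R[2]: 0, 0, 0, 0, 0, 0, 0, 0, 1, 2, 2
  R[3]: 0, 0, 0, 0, 0, 1, 1, 1, 2, 3, 3
  R[4]: 0, 0, 0, 0, 0, 1, 1, 1, 2, 3, 4
  R[5]: 0, 0, 0, 1, 1, 2, 2, 2, 3, 4, 5
  R[6]: 1, 1, 1, 2, 2, 3, 3, 3, 4, 5, 6
  R[7]: 1, 1, 1, 2, 2, 3, 3, 4, 5, 6, 7
  R[8]: 1, 2, 2, 3, 3, 4, 4, 5, 6, 7, 8
  R[9]: 1, 2, 3, 4, 4, 5, 5, 6, 7, 8, 9
  R[10]: 1, 2, 3, 4, 5, 6, 6, 7, 8, 9, 10
  R[11]: 1, 2, 3, 4, 5, 6, 7, 8, 9, 10, 11

second differences of R give the permutation w = (9, 10, 6, 11, 4, 1, 8, 2, 3, 5, 7).

Fulton essential set (7 of the 35 Rothe cells):

[(2, 8, 0), (4, 5, 0), (4, 8, 1), (5, 3, 0), (7, 3, 1), (7, 5, 2), (7, 7, 3)]


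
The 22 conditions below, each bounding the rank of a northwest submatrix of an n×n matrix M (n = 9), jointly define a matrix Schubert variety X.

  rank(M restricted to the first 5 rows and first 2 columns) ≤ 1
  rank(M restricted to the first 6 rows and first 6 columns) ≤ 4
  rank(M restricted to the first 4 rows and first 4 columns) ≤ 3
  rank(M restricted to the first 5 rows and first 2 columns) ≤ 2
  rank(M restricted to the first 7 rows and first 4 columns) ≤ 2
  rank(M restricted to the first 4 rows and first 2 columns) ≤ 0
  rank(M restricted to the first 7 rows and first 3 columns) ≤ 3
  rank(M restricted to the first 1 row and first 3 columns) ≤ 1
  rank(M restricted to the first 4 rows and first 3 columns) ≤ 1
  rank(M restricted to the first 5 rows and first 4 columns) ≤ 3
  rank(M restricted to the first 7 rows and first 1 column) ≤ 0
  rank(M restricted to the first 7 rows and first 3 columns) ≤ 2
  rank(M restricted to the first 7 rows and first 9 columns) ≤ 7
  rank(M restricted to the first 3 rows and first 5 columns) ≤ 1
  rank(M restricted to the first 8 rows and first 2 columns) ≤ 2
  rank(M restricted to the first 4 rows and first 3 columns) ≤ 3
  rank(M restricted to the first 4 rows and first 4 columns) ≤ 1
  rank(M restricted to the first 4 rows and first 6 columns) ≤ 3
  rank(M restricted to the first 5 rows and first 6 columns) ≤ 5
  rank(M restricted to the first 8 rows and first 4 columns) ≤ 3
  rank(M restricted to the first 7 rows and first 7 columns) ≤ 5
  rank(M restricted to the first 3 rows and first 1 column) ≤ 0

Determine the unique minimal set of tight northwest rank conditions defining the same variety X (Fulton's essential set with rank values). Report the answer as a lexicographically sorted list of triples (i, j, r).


Recovering R(i,j) via the rank-extension bound from the 22 conditions:

  i=1: 0  0  1  1  1  1  1  1  1
  i=2: 0  0  1  1  1  2  2  2  2
  i=3: 0  0  1  1  1  2  3  3  3
  i=4: 0  0  1  1  2  3  4  4  4
  i=5: 0  1  2  2  3  4  5  5  5
  i=6: 0  1  2  2  3  4  5  6  6
  i=7: 0  1  2  2  3  4  5  6  7
  i=8: 1  2  3  3  4  5  6  7  8
  i=9: 1  2  3  4  5  6  7  8  9

so w = (3, 6, 7, 5, 2, 8, 9, 1, 4).

Fulton essential set (5 of the 18 Rothe cells):

[(3, 5, 1), (4, 2, 0), (4, 4, 1), (7, 1, 0), (7, 4, 2)]


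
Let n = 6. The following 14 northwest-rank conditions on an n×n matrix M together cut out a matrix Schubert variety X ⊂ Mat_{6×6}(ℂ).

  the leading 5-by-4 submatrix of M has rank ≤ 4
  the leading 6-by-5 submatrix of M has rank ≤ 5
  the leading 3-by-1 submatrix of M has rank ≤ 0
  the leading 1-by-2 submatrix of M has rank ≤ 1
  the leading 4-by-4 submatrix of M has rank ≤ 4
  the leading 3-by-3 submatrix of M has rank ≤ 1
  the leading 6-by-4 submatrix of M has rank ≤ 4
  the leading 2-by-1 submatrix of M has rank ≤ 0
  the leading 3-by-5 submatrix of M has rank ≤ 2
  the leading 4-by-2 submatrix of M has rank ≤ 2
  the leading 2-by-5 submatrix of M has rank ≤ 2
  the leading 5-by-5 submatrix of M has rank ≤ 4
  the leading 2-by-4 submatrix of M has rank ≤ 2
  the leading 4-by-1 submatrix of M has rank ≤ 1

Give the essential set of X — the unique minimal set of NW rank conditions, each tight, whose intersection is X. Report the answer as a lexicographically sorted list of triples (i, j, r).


Rank table r_w(6×6) implied by the 14 constraints:

  R[1]: 0, 1, 1, 1, 1, 1
  R[2]: 0, 1, 1, 2, 2, 2
  R[3]: 0, 1, 1, 2, 2, 3
  R[4]: 1, 2, 2, 3, 3, 4
  R[5]: 1, 2, 3, 4, 4, 5
  R[6]: 1, 2, 3, 4, 5, 6

reading off 1-entries of Δ²R: w = (2, 4, 6, 1, 3, 5).

3 SE-corners of the 6-cell Rothe diagram give Ess(w):

[(3, 1, 0), (3, 3, 1), (3, 5, 2)]


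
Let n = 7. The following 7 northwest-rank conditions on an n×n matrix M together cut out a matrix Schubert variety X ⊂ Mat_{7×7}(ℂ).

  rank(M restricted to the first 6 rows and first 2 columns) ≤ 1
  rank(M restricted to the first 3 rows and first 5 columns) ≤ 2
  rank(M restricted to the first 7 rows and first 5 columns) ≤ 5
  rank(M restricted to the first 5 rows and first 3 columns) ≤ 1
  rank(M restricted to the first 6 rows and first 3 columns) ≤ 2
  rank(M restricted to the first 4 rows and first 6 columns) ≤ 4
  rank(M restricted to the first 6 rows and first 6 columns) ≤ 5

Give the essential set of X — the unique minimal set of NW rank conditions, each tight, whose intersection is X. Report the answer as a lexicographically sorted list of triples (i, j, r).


Computing R[i][j] = min implied NW-rank bound (n=7, 7 conditions):

  R[1]: 1 | 1 | 1 | 1 | 1 | 1 | 1
  R[2]: 1 | 1 | 1 | 2 | 2 | 2 | 2
  R[3]: 1 | 1 | 1 | 2 | 2 | 3 | 3
  R[4]: 1 | 1 | 1 | 2 | 3 | 4 | 4
  R[5]: 1 | 1 | 1 | 2 | 3 | 4 | 5
  R[6]: 1 | 1 | 2 | 3 | 4 | 5 | 6
  R[7]: 1 | 2 | 3 | 4 | 5 | 6 | 7

giving w = (1, 4, 6, 5, 7, 3, 2) via Δ²R.

Fulton essential set (3 of the 10 Rothe cells):

[(3, 5, 2), (5, 3, 1), (6, 2, 1)]


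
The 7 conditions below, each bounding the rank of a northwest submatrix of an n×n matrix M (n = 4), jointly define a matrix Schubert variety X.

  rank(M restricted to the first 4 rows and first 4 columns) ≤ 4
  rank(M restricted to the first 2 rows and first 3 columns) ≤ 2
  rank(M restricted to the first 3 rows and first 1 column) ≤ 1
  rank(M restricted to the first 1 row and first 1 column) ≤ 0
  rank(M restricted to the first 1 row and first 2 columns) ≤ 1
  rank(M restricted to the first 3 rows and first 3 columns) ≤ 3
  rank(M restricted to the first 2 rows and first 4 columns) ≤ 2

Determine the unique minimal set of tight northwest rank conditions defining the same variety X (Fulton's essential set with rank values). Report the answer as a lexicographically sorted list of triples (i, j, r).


Propagating the 7 rank bounds to every northwest block:

  0  1  1  1
  1  2  2  2
  1  2  3  3
  1  2  3  4

reading off 1-entries of Δ²R: w = (2, 1, 3, 4).

|D(w)|=1, |Ess(w)|=1:

[(1, 1, 0)]


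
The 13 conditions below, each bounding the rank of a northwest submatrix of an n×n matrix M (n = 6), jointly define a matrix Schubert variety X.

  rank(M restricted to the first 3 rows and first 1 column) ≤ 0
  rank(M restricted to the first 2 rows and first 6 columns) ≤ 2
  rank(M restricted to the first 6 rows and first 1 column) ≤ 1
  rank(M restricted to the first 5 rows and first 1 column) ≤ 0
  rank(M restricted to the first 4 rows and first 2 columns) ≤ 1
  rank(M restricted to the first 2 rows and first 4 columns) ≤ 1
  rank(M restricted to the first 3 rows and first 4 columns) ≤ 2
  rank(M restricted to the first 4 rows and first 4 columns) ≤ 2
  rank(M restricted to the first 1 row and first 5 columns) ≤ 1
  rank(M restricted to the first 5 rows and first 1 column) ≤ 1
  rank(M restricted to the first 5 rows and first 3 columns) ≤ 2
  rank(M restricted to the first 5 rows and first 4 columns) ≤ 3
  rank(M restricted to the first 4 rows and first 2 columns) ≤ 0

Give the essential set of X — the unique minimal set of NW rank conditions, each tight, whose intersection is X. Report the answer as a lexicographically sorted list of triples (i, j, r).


The tightest implied rank at each (i,j), from the 13 conditions:

  i=1: 0 0 1 1 1 1
  i=2: 0 0 1 1 2 2
  i=3: 0 0 1 2 3 3
  i=4: 0 0 1 2 3 4
  i=5: 0 1 2 3 4 5
  i=6: 1 2 3 4 5 6

the unique w with this rank table is (3, 5, 4, 6, 2, 1).

Rothe diagram D(w) (10 cells), 3 SE-corners (essential conditions):

[(2, 4, 1), (4, 2, 0), (5, 1, 0)]


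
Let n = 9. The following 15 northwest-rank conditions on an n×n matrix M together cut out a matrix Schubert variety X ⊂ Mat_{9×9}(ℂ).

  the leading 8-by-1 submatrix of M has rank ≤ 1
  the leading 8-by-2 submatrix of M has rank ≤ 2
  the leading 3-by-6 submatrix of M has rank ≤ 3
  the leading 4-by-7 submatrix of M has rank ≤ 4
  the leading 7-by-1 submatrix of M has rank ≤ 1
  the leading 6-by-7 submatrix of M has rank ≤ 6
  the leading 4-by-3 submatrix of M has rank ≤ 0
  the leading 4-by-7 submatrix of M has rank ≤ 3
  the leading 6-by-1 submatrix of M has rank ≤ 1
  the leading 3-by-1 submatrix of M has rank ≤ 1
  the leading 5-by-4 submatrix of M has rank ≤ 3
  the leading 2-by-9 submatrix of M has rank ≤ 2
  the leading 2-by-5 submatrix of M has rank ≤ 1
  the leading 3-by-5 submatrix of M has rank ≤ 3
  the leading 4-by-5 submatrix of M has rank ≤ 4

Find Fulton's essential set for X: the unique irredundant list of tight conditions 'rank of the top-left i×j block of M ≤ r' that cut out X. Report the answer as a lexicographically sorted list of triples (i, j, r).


Reconstructing r_w from the 15 given conditions:

  R[1]: 0  0  0  1  1  1  1  1  1
  R[2]: 0  0  0  1  1  2  2  2  2
  R[3]: 0  0  0  1  2  3  3  3  3
  R[4]: 0  0  0  1  2  3  3  4  4
  R[5]: 1  1  1  2  3  4  4  5  5
  R[6]: 1  2  2  3  4  5  5  6  6
  R[7]: 1  2  3  4  5  6  6  7  7
  R[8]: 1  2  3  4  5  6  7  8  8
  R[9]: 1  2  3  4  5  6  7  8  9

second differences of R give the permutation w = (4, 6, 5, 8, 1, 2, 3, 7, 9).

ℓ(w)=14; the 3 essential cells (i,j,r):

[(2, 5, 1), (4, 3, 0), (4, 7, 3)]


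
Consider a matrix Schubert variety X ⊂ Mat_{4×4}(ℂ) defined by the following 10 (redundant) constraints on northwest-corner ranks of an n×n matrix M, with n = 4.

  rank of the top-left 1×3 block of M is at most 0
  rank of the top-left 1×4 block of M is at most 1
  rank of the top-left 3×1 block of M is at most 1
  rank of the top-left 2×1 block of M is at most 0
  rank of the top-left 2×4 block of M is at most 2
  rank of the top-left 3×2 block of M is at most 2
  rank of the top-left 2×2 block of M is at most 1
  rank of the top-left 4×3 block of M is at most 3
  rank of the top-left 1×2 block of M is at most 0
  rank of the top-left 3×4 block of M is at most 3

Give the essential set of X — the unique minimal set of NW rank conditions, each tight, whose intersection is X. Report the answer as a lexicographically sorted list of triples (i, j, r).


Propagating the 10 rank bounds to every northwest block:

  R[1]: 0, 0, 0, 1
  R[2]: 0, 1, 1, 2
  R[3]: 1, 2, 2, 3
  R[4]: 1, 2, 3, 4

reading off 1-entries of Δ²R: w = (4, 2, 1, 3).

2 SE-corners of the 4-cell Rothe diagram give Ess(w):

[(1, 3, 0), (2, 1, 0)]
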